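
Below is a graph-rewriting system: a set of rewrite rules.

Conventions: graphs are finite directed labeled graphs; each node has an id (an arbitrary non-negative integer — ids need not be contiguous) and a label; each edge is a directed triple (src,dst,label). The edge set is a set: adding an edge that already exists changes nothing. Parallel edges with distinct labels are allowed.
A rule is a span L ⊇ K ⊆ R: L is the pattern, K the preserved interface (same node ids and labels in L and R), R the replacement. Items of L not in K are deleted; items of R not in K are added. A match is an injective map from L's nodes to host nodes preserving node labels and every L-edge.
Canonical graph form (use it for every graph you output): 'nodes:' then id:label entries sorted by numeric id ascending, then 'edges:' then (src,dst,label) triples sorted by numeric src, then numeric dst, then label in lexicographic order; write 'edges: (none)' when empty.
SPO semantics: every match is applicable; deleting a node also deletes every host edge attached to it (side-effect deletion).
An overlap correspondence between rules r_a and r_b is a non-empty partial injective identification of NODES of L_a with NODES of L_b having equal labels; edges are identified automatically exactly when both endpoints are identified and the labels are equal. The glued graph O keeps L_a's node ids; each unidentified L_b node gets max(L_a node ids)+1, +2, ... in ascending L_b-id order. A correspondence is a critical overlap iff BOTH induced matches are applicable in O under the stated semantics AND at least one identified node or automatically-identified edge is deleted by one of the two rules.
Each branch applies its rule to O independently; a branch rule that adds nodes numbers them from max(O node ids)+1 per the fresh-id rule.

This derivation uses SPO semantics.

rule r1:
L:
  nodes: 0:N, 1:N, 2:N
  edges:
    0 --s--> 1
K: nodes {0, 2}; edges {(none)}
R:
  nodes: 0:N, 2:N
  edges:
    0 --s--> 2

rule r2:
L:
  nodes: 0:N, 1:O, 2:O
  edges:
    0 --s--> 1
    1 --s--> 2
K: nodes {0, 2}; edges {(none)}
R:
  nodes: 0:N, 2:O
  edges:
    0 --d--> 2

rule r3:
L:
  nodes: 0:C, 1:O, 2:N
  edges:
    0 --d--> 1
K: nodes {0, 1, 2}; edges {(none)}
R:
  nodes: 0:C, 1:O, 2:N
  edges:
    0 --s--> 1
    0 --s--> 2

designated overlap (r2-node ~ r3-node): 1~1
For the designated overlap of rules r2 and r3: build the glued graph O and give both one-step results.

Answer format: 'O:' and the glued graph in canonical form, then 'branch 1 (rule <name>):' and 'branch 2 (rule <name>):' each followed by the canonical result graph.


O:
nodes: 0:N, 1:O, 2:O, 3:C, 4:N
edges: (0,1,s); (1,2,s); (3,1,d)
branch 1 (rule r2):
nodes: 0:N, 2:O, 3:C, 4:N
edges: (0,2,d)
branch 2 (rule r3):
nodes: 0:N, 1:O, 2:O, 3:C, 4:N
edges: (0,1,s); (1,2,s); (3,1,s); (3,4,s)


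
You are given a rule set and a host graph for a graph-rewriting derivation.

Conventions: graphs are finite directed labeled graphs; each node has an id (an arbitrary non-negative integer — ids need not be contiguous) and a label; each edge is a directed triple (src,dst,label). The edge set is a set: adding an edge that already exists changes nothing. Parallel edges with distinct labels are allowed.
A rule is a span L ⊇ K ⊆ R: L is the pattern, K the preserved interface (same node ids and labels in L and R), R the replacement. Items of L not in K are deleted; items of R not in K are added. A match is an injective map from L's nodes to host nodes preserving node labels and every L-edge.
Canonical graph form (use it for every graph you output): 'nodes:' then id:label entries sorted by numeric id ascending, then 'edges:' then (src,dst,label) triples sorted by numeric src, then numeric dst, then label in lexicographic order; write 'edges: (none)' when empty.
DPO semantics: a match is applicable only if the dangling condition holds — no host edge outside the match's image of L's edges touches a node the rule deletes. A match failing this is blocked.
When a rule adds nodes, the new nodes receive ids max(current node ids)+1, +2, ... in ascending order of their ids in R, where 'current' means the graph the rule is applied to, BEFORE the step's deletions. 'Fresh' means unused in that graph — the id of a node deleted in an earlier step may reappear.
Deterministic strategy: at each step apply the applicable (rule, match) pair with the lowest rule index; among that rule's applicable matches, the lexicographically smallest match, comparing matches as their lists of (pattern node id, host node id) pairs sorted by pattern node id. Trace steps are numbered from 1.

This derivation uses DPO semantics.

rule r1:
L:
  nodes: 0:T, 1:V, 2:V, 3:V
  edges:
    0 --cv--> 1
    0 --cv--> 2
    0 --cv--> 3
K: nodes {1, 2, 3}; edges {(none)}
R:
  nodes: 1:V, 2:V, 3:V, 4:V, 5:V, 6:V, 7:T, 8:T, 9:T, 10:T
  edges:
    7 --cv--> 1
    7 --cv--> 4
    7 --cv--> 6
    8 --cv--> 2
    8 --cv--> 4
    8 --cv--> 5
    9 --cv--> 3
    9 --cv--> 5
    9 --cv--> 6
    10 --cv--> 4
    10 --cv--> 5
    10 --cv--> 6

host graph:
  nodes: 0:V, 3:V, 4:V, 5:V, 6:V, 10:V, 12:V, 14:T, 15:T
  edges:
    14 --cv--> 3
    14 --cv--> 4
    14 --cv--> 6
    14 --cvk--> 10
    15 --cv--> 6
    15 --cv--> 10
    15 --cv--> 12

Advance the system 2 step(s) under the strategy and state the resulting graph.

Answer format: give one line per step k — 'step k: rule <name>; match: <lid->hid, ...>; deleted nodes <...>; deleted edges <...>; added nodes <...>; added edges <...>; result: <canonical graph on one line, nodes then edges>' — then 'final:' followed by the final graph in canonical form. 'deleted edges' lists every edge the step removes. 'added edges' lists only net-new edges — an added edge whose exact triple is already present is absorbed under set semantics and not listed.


step 1: rule r1; match: 0->15, 1->6, 2->10, 3->12; deleted nodes 15; deleted edges (15,6,cv); (15,10,cv); (15,12,cv); added nodes 16, 17, 18, 19, 20, 21, 22; added edges (19,6,cv); (19,16,cv); (19,18,cv); (20,10,cv); (20,16,cv); (20,17,cv); (21,12,cv); (21,17,cv); (21,18,cv); (22,16,cv); (22,17,cv); (22,18,cv); result: nodes: 0:V, 3:V, 4:V, 5:V, 6:V, 10:V, 12:V, 14:T, 16:V, 17:V, 18:V, 19:T, 20:T, 21:T, 22:T edges: (14,3,cv); (14,4,cv); (14,6,cv); (14,10,cvk); (19,6,cv); (19,16,cv); (19,18,cv); (20,10,cv); (20,16,cv); (20,17,cv); (21,12,cv); (21,17,cv); (21,18,cv); (22,16,cv); (22,17,cv); (22,18,cv)
step 2: rule r1; match: 0->19, 1->6, 2->16, 3->18; deleted nodes 19; deleted edges (19,6,cv); (19,16,cv); (19,18,cv); added nodes 23, 24, 25, 26, 27, 28, 29; added edges (26,6,cv); (26,23,cv); (26,25,cv); (27,16,cv); (27,23,cv); (27,24,cv); (28,18,cv); (28,24,cv); (28,25,cv); (29,23,cv); (29,24,cv); (29,25,cv); result: nodes: 0:V, 3:V, 4:V, 5:V, 6:V, 10:V, 12:V, 14:T, 16:V, 17:V, 18:V, 20:T, 21:T, 22:T, 23:V, 24:V, 25:V, 26:T, 27:T, 28:T, 29:T edges: (14,3,cv); (14,4,cv); (14,6,cv); (14,10,cvk); (20,10,cv); (20,16,cv); (20,17,cv); (21,12,cv); (21,17,cv); (21,18,cv); (22,16,cv); (22,17,cv); (22,18,cv); (26,6,cv); (26,23,cv); (26,25,cv); (27,16,cv); (27,23,cv); (27,24,cv); (28,18,cv); (28,24,cv); (28,25,cv); (29,23,cv); (29,24,cv); (29,25,cv)
final:
nodes: 0:V, 3:V, 4:V, 5:V, 6:V, 10:V, 12:V, 14:T, 16:V, 17:V, 18:V, 20:T, 21:T, 22:T, 23:V, 24:V, 25:V, 26:T, 27:T, 28:T, 29:T
edges: (14,3,cv); (14,4,cv); (14,6,cv); (14,10,cvk); (20,10,cv); (20,16,cv); (20,17,cv); (21,12,cv); (21,17,cv); (21,18,cv); (22,16,cv); (22,17,cv); (22,18,cv); (26,6,cv); (26,23,cv); (26,25,cv); (27,16,cv); (27,23,cv); (27,24,cv); (28,18,cv); (28,24,cv); (28,25,cv); (29,23,cv); (29,24,cv); (29,25,cv)


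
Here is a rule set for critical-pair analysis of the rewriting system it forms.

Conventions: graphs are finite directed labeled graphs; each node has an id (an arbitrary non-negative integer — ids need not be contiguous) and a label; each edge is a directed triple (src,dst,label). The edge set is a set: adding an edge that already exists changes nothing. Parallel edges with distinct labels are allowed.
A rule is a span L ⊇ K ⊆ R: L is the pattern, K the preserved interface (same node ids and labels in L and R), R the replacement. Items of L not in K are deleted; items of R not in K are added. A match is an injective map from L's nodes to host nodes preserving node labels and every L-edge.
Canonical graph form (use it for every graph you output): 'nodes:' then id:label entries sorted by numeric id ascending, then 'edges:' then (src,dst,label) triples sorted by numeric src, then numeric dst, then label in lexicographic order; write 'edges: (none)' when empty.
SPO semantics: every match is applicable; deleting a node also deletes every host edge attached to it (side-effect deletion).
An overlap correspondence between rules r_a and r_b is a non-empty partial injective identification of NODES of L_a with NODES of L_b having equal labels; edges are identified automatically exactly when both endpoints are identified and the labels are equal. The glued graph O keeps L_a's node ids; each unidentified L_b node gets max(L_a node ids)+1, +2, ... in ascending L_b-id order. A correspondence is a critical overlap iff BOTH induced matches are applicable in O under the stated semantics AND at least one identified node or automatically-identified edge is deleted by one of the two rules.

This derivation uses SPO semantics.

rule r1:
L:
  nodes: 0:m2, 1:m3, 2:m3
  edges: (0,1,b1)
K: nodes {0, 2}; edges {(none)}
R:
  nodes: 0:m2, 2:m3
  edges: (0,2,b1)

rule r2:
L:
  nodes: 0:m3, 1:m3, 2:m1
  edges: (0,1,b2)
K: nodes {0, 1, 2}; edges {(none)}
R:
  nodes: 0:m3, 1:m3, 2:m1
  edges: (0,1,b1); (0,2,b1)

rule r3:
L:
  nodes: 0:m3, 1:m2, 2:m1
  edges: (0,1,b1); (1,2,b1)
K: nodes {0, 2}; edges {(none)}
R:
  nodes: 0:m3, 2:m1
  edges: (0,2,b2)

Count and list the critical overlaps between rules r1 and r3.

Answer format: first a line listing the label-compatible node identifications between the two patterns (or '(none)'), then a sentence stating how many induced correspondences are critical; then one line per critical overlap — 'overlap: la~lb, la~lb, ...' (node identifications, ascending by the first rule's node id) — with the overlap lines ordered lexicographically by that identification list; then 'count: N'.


label-compatible node identifications between L(r1) and L(r3): 0~1, 1~0, 2~0
4 of the induced correspondences are critical overlaps of r1 and r3.
overlap: 0~1
overlap: 0~1, 1~0
overlap: 0~1, 2~0
overlap: 1~0
count: 4


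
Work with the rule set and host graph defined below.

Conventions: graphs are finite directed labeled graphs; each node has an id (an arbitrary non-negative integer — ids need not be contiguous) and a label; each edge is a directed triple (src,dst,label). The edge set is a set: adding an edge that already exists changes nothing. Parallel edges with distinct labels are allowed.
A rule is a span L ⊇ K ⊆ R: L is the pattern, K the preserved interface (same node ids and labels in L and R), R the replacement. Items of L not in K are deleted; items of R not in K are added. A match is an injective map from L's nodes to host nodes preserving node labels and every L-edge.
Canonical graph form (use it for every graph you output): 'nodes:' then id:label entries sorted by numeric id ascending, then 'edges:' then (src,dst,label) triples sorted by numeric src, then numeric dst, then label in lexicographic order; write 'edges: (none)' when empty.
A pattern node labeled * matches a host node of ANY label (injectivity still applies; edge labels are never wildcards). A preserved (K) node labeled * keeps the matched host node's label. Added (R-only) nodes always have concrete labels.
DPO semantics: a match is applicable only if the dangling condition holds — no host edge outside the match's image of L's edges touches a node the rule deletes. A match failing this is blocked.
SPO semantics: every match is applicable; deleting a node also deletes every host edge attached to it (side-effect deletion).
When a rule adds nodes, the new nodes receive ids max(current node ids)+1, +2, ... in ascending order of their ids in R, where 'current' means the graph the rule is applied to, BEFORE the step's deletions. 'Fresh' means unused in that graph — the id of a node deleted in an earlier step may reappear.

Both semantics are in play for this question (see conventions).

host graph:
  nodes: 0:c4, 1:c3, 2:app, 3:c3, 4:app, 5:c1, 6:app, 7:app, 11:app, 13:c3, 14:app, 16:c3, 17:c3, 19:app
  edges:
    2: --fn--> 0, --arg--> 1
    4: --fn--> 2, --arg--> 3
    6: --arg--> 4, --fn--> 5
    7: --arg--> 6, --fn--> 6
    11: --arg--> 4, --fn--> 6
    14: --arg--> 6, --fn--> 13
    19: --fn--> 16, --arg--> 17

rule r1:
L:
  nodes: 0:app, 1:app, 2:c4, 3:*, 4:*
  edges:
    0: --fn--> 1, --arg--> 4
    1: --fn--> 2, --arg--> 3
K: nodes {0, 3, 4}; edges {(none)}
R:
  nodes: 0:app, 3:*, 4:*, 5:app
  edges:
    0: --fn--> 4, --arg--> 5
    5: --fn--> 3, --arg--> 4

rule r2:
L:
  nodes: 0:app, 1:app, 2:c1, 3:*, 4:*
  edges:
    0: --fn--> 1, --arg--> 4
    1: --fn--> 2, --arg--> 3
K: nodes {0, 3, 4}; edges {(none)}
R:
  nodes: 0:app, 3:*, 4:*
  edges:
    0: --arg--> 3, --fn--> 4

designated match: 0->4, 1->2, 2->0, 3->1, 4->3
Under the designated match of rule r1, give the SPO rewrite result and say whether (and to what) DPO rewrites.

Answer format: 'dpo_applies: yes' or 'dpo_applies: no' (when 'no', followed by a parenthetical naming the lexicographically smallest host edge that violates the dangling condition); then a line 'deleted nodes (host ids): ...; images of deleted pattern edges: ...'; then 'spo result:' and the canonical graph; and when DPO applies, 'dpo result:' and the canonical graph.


dpo_applies: yes
deleted nodes (host ids): 0, 2; images of deleted pattern edges: (2,0,fn); (2,1,arg); (4,2,fn); (4,3,arg)
spo result:
nodes: 1:c3, 3:c3, 4:app, 5:c1, 6:app, 7:app, 11:app, 13:c3, 14:app, 16:c3, 17:c3, 19:app, 20:app
edges: (4,3,fn); (4,20,arg); (6,4,arg); (6,5,fn); (7,6,arg); (7,6,fn); (11,4,arg); (11,6,fn); (14,6,arg); (14,13,fn); (19,16,fn); (19,17,arg); (20,1,fn); (20,3,arg)
dpo result:
nodes: 1:c3, 3:c3, 4:app, 5:c1, 6:app, 7:app, 11:app, 13:c3, 14:app, 16:c3, 17:c3, 19:app, 20:app
edges: (4,3,fn); (4,20,arg); (6,4,arg); (6,5,fn); (7,6,arg); (7,6,fn); (11,4,arg); (11,6,fn); (14,6,arg); (14,13,fn); (19,16,fn); (19,17,arg); (20,1,fn); (20,3,arg)


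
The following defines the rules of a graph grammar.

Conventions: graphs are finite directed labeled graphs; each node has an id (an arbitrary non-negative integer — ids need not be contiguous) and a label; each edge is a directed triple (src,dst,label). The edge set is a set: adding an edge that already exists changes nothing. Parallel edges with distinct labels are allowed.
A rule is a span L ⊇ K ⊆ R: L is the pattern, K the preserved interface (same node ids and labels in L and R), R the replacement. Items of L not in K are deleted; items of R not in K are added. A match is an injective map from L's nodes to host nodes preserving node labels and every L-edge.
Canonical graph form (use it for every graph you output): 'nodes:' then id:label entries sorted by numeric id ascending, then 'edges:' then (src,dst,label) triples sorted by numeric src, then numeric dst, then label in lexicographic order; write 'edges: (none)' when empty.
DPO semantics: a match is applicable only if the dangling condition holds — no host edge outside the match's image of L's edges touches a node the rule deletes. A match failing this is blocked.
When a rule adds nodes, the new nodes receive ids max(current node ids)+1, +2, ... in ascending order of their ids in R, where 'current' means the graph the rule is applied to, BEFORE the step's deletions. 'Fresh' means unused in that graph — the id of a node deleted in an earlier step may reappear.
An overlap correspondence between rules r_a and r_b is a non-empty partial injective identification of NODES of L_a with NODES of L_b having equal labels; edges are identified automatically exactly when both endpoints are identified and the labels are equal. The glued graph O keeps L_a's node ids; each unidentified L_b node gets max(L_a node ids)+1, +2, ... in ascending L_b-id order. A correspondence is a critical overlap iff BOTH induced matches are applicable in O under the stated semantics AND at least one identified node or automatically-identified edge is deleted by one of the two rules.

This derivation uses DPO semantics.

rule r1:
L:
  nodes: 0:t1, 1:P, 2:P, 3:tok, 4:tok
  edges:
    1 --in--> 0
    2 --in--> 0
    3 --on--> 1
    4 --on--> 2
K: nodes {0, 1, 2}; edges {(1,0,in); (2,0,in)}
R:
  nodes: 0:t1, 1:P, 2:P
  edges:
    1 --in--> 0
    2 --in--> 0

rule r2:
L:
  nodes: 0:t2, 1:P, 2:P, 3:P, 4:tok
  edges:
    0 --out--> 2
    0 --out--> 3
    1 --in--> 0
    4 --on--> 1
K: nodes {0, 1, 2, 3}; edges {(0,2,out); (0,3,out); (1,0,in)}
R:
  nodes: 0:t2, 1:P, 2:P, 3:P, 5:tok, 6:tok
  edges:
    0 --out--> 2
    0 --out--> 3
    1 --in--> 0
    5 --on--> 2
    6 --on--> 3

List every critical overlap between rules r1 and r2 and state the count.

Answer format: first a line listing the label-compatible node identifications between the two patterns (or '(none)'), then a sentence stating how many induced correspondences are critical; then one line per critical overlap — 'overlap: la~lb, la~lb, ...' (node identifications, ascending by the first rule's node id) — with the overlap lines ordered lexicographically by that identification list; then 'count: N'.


label-compatible node identifications between L(r1) and L(r2): 1~1, 1~2, 1~3, 2~1, 2~2, 2~3, 3~4, 4~4
6 of the induced correspondences are critical overlaps of r1 and r2.
overlap: 1~1, 2~2, 3~4
overlap: 1~1, 2~3, 3~4
overlap: 1~1, 3~4
overlap: 1~2, 2~1, 4~4
overlap: 1~3, 2~1, 4~4
overlap: 2~1, 4~4
count: 6


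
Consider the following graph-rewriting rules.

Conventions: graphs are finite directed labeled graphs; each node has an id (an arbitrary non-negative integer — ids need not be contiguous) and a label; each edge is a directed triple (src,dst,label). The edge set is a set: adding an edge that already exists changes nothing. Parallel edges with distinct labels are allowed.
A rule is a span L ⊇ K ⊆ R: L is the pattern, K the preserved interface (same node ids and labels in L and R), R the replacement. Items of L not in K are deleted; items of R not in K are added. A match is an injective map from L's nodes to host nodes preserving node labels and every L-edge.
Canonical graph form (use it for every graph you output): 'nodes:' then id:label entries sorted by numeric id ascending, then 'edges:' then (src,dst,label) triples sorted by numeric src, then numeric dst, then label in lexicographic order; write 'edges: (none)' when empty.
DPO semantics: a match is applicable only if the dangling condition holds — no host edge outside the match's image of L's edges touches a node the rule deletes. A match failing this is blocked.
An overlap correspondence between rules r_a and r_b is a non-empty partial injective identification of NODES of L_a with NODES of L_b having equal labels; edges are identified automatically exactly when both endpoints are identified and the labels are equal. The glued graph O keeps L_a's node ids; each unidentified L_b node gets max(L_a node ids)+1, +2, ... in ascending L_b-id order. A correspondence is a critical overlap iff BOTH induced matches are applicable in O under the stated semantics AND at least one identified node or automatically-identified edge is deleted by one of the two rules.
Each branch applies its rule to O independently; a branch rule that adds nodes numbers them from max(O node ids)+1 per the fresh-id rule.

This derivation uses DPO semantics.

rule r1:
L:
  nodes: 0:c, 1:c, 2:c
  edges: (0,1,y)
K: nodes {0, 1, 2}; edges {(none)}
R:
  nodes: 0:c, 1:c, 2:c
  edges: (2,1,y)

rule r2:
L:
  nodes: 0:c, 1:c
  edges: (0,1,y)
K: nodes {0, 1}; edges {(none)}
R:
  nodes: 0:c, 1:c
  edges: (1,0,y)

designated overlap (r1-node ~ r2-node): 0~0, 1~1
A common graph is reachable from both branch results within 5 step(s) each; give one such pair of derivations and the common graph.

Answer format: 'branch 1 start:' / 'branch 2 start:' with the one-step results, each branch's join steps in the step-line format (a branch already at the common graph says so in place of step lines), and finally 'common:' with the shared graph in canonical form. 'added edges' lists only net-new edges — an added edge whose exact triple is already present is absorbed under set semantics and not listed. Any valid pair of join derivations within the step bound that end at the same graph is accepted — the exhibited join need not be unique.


branch 1 start:
nodes: 0:c, 1:c, 2:c
edges: (2,1,y)
branch 2 start:
nodes: 0:c, 1:c, 2:c
edges: (1,0,y)
branch 1 step 1: rule r1; match: 0->2, 1->1, 2->0; deleted nodes (none); deleted edges (2,1,y); added nodes (none); added edges (0,1,y); result: nodes: 0:c, 1:c, 2:c edges: (0,1,y)
branch 2 step 1: rule r2; match: 0->1, 1->0; deleted nodes (none); deleted edges (1,0,y); added nodes (none); added edges (0,1,y); result: nodes: 0:c, 1:c, 2:c edges: (0,1,y)
common:
nodes: 0:c, 1:c, 2:c
edges: (0,1,y)


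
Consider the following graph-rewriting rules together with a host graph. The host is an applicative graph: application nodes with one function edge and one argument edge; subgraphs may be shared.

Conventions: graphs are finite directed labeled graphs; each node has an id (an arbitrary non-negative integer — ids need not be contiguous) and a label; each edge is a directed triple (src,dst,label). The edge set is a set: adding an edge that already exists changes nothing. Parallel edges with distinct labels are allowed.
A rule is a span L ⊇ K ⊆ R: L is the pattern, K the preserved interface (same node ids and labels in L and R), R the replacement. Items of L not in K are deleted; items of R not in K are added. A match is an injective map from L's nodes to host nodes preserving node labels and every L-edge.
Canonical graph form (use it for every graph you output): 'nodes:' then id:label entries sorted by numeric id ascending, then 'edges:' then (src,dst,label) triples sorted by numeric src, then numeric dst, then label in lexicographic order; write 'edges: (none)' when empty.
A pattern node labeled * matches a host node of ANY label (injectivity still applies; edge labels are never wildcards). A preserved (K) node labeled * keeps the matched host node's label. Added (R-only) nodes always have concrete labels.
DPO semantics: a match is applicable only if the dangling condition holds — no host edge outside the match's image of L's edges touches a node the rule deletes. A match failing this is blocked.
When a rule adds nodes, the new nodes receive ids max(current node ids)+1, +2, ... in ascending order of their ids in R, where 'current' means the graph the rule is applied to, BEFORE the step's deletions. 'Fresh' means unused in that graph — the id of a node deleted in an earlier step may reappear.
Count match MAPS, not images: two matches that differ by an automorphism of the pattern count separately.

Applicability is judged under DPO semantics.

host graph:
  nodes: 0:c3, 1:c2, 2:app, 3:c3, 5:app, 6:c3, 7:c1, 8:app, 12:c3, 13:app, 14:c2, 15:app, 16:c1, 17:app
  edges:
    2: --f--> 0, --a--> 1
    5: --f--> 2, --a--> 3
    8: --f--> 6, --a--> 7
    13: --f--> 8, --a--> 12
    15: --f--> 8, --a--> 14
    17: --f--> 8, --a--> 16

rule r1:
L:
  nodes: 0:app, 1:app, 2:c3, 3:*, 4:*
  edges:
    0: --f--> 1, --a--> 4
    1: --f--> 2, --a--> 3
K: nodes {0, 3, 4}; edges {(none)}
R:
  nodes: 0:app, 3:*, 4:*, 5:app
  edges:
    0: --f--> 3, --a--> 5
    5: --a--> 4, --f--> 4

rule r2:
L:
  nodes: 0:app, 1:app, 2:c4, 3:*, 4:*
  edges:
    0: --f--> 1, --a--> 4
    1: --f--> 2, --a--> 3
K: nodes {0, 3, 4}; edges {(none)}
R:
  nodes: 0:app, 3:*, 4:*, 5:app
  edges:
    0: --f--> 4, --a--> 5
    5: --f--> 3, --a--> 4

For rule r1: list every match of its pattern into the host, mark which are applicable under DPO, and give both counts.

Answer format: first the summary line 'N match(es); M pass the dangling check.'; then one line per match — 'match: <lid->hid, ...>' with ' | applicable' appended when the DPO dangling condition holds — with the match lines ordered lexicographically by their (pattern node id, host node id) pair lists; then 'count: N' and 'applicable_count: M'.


4 match(es); 1 pass the dangling check.
match: 0->5, 1->2, 2->0, 3->1, 4->3 | applicable
match: 0->13, 1->8, 2->6, 3->7, 4->12
match: 0->15, 1->8, 2->6, 3->7, 4->14
match: 0->17, 1->8, 2->6, 3->7, 4->16
count: 4
applicable_count: 1


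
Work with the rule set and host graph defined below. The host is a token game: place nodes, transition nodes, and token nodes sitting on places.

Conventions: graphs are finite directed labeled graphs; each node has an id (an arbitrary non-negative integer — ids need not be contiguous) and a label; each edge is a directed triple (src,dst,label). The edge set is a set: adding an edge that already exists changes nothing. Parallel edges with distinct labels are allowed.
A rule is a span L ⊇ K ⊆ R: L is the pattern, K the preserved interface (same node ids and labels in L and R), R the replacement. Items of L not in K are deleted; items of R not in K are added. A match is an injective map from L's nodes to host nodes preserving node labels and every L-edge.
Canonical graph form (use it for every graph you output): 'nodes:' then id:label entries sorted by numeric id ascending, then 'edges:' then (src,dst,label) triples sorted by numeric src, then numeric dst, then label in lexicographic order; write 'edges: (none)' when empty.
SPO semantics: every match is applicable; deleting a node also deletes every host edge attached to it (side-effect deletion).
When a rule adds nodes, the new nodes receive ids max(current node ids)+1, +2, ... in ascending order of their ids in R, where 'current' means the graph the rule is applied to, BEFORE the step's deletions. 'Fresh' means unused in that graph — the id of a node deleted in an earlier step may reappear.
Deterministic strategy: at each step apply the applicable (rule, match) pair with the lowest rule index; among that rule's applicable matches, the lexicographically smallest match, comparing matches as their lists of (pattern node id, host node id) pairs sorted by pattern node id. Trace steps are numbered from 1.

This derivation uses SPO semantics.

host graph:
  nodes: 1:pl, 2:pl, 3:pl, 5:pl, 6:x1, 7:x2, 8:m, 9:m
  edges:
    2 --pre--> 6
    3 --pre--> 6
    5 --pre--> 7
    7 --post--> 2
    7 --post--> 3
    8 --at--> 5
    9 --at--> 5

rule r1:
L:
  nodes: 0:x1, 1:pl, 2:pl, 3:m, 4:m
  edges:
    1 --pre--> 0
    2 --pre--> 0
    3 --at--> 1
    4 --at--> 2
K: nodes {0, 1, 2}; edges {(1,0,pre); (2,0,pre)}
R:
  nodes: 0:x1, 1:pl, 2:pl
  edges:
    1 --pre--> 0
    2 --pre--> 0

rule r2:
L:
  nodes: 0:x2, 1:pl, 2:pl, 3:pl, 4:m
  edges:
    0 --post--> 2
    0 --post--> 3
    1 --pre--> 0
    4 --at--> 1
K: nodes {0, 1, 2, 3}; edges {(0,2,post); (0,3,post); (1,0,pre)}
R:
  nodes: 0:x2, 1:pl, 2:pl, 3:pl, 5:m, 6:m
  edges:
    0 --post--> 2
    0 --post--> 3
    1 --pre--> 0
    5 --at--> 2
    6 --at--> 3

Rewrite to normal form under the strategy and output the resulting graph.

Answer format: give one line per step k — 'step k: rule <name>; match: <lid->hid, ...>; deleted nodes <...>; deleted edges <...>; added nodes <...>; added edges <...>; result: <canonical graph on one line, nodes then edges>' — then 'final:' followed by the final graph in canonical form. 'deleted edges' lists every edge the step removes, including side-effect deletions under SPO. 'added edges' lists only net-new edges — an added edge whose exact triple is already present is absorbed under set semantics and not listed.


step 1: rule r2; match: 0->7, 1->5, 2->2, 3->3, 4->8; deleted nodes 8; deleted edges (8,5,at); added nodes 10, 11; added edges (10,2,at); (11,3,at); result: nodes: 1:pl, 2:pl, 3:pl, 5:pl, 6:x1, 7:x2, 9:m, 10:m, 11:m edges: (2,6,pre); (3,6,pre); (5,7,pre); (7,2,post); (7,3,post); (9,5,at); (10,2,at); (11,3,at)
step 2: rule r1; match: 0->6, 1->2, 2->3, 3->10, 4->11; deleted nodes 10, 11; deleted edges (10,2,at); (11,3,at); added nodes (none); added edges (none); result: nodes: 1:pl, 2:pl, 3:pl, 5:pl, 6:x1, 7:x2, 9:m edges: (2,6,pre); (3,6,pre); (5,7,pre); (7,2,post); (7,3,post); (9,5,at)
step 3: rule r2; match: 0->7, 1->5, 2->2, 3->3, 4->9; deleted nodes 9; deleted edges (9,5,at); added nodes 10, 11; added edges (10,2,at); (11,3,at); result: nodes: 1:pl, 2:pl, 3:pl, 5:pl, 6:x1, 7:x2, 10:m, 11:m edges: (2,6,pre); (3,6,pre); (5,7,pre); (7,2,post); (7,3,post); (10,2,at); (11,3,at)
step 4: rule r1; match: 0->6, 1->2, 2->3, 3->10, 4->11; deleted nodes 10, 11; deleted edges (10,2,at); (11,3,at); added nodes (none); added edges (none); result: nodes: 1:pl, 2:pl, 3:pl, 5:pl, 6:x1, 7:x2 edges: (2,6,pre); (3,6,pre); (5,7,pre); (7,2,post); (7,3,post)
final:
nodes: 1:pl, 2:pl, 3:pl, 5:pl, 6:x1, 7:x2
edges: (2,6,pre); (3,6,pre); (5,7,pre); (7,2,post); (7,3,post)


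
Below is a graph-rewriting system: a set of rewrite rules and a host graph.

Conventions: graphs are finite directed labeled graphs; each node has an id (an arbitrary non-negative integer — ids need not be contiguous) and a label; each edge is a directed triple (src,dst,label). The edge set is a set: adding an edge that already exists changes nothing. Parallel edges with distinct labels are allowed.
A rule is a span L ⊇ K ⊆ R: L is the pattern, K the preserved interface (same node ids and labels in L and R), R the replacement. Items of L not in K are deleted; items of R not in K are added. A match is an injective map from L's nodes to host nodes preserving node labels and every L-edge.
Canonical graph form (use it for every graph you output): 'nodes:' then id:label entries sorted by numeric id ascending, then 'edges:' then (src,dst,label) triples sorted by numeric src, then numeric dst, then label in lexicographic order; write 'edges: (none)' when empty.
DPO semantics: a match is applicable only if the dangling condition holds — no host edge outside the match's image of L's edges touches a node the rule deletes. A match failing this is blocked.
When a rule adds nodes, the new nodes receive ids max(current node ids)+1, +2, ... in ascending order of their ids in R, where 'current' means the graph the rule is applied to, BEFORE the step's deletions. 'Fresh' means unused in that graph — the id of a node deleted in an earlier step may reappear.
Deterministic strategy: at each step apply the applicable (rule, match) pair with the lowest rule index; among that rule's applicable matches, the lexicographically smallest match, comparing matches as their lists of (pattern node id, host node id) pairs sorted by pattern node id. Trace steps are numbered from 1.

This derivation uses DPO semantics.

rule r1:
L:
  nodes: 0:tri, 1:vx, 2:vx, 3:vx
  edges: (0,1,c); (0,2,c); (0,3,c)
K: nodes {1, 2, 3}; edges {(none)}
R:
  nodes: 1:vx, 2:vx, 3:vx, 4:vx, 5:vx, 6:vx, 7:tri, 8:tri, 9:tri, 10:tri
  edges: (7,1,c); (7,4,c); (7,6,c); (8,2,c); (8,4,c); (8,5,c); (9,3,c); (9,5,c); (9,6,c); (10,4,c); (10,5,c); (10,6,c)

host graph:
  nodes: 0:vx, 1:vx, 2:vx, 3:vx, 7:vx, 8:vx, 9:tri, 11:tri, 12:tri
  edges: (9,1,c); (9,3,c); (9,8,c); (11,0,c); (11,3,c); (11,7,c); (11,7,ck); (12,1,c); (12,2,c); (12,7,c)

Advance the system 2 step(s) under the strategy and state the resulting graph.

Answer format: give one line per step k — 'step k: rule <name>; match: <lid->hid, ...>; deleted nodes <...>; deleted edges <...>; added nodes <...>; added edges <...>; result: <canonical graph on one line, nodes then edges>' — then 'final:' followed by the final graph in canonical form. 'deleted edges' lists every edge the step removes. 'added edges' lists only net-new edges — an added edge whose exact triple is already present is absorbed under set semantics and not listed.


step 1: rule r1; match: 0->9, 1->1, 2->3, 3->8; deleted nodes 9; deleted edges (9,1,c); (9,3,c); (9,8,c); added nodes 13, 14, 15, 16, 17, 18, 19; added edges (16,1,c); (16,13,c); (16,15,c); (17,3,c); (17,13,c); (17,14,c); (18,8,c); (18,14,c); (18,15,c); (19,13,c); (19,14,c); (19,15,c); result: nodes: 0:vx, 1:vx, 2:vx, 3:vx, 7:vx, 8:vx, 11:tri, 12:tri, 13:vx, 14:vx, 15:vx, 16:tri, 17:tri, 18:tri, 19:tri edges: (11,0,c); (11,3,c); (11,7,c); (11,7,ck); (12,1,c); (12,2,c); (12,7,c); (16,1,c); (16,13,c); (16,15,c); (17,3,c); (17,13,c); (17,14,c); (18,8,c); (18,14,c); (18,15,c); (19,13,c); (19,14,c); (19,15,c)
step 2: rule r1; match: 0->12, 1->1, 2->2, 3->7; deleted nodes 12; deleted edges (12,1,c); (12,2,c); (12,7,c); added nodes 20, 21, 22, 23, 24, 25, 26; added edges (23,1,c); (23,20,c); (23,22,c); (24,2,c); (24,20,c); (24,21,c); (25,7,c); (25,21,c); (25,22,c); (26,20,c); (26,21,c); (26,22,c); result: nodes: 0:vx, 1:vx, 2:vx, 3:vx, 7:vx, 8:vx, 11:tri, 13:vx, 14:vx, 15:vx, 16:tri, 17:tri, 18:tri, 19:tri, 20:vx, 21:vx, 22:vx, 23:tri, 24:tri, 25:tri, 26:tri edges: (11,0,c); (11,3,c); (11,7,c); (11,7,ck); (16,1,c); (16,13,c); (16,15,c); (17,3,c); (17,13,c); (17,14,c); (18,8,c); (18,14,c); (18,15,c); (19,13,c); (19,14,c); (19,15,c); (23,1,c); (23,20,c); (23,22,c); (24,2,c); (24,20,c); (24,21,c); (25,7,c); (25,21,c); (25,22,c); (26,20,c); (26,21,c); (26,22,c)
final:
nodes: 0:vx, 1:vx, 2:vx, 3:vx, 7:vx, 8:vx, 11:tri, 13:vx, 14:vx, 15:vx, 16:tri, 17:tri, 18:tri, 19:tri, 20:vx, 21:vx, 22:vx, 23:tri, 24:tri, 25:tri, 26:tri
edges: (11,0,c); (11,3,c); (11,7,c); (11,7,ck); (16,1,c); (16,13,c); (16,15,c); (17,3,c); (17,13,c); (17,14,c); (18,8,c); (18,14,c); (18,15,c); (19,13,c); (19,14,c); (19,15,c); (23,1,c); (23,20,c); (23,22,c); (24,2,c); (24,20,c); (24,21,c); (25,7,c); (25,21,c); (25,22,c); (26,20,c); (26,21,c); (26,22,c)


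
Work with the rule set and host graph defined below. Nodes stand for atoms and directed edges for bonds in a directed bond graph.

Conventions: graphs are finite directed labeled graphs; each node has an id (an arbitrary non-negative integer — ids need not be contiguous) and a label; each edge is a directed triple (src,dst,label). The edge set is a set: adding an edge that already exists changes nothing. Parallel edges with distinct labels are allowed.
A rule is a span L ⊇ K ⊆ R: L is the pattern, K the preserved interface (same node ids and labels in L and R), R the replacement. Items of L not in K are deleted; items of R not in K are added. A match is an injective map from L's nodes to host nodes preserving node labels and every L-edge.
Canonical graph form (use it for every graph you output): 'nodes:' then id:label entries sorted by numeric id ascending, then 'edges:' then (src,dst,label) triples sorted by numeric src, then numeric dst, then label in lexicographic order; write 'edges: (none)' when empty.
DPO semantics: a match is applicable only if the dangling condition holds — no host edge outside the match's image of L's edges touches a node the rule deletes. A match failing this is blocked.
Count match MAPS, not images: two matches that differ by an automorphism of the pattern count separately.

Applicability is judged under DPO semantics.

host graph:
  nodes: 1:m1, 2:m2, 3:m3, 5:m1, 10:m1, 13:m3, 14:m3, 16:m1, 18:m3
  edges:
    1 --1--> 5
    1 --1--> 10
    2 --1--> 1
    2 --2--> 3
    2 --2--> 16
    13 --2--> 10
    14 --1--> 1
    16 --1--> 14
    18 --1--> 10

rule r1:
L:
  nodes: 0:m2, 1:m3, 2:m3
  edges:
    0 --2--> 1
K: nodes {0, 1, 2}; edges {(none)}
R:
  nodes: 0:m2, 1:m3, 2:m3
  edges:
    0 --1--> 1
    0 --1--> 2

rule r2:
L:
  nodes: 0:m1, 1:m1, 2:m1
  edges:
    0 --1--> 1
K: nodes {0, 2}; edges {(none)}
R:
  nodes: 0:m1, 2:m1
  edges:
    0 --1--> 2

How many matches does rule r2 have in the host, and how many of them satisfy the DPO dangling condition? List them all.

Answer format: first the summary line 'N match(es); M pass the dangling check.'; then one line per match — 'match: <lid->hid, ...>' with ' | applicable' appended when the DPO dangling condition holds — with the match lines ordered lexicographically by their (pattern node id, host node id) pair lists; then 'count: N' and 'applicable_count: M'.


4 match(es); 2 pass the dangling check.
match: 0->1, 1->5, 2->10 | applicable
match: 0->1, 1->5, 2->16 | applicable
match: 0->1, 1->10, 2->5
match: 0->1, 1->10, 2->16
count: 4
applicable_count: 2


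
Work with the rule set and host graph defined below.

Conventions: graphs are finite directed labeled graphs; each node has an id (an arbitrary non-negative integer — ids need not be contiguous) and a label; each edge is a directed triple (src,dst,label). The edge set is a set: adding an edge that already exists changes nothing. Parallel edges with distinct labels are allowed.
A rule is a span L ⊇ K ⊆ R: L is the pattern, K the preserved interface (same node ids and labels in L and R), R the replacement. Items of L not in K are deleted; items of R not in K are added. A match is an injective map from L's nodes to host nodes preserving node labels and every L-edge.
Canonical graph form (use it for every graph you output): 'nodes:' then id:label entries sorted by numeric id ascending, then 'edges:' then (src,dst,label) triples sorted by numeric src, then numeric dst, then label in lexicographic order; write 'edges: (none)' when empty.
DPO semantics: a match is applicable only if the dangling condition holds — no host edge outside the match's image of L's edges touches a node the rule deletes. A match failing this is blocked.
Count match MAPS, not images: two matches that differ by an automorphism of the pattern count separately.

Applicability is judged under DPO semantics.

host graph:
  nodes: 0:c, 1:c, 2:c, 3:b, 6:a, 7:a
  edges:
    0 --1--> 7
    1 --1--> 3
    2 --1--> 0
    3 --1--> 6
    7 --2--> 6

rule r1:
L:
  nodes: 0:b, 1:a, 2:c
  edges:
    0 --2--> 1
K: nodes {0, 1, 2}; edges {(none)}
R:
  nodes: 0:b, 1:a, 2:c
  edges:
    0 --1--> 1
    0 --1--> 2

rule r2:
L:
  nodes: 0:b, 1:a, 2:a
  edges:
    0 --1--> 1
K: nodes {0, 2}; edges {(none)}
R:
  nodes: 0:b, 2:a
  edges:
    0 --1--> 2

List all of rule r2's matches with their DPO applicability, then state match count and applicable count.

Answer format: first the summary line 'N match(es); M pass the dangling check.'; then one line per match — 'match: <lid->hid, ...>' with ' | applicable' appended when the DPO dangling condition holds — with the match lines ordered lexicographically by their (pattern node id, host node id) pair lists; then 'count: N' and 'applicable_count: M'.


1 match(es); 0 pass the dangling check.
match: 0->3, 1->6, 2->7
count: 1
applicable_count: 0


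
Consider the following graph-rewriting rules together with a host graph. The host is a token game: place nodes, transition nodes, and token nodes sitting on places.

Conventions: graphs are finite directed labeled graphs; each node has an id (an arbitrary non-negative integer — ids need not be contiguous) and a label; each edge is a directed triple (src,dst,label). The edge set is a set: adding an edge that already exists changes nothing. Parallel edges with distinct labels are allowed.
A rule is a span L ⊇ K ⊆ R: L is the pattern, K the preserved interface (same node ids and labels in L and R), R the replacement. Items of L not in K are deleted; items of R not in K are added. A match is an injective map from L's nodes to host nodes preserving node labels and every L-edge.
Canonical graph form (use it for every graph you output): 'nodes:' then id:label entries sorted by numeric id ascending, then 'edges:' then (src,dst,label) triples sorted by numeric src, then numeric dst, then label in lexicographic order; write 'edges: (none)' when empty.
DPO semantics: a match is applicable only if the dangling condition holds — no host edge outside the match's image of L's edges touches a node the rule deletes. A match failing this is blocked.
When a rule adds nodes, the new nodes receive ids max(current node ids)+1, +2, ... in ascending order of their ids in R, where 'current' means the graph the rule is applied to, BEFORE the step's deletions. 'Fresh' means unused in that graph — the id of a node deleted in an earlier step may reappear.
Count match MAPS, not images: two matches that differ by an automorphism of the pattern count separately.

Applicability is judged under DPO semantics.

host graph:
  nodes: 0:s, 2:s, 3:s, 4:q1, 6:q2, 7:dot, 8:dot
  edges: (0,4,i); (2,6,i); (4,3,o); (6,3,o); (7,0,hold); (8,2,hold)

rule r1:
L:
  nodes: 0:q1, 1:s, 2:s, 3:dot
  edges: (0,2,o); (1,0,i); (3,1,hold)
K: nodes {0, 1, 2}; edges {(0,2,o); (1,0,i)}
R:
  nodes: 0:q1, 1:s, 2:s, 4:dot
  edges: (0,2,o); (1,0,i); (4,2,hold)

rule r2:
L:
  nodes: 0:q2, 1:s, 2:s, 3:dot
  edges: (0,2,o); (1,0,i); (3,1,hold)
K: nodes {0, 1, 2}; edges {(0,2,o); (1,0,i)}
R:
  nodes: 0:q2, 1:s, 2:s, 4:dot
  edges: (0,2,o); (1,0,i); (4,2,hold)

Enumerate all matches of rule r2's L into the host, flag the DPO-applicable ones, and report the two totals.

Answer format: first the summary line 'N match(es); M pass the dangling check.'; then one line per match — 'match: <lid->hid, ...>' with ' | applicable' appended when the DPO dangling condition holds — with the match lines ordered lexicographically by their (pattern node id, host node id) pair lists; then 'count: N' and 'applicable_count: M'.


1 match(es); 1 pass the dangling check.
match: 0->6, 1->2, 2->3, 3->8 | applicable
count: 1
applicable_count: 1
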